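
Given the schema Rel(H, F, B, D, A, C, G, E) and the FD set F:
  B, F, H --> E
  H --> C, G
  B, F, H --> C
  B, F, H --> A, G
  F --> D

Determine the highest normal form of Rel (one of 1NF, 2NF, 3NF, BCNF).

Candidate key: {B, F, H}. Prime attributes: {B, F, H}.
H --> C, G: {H}⁺ = {C, G, H}, which is not all of the attributes, so the left side is not a superkey — BCNF is violated.
Because {C, G} are non-prime and the left side of H --> C, G is not a superkey, the relation is not in 3NF.
{F} is a proper subset of the key {B, F, H}, and {F}⁺ contains the non-prime attribute {D} — a partial dependency, so 2NF is violated.

1NF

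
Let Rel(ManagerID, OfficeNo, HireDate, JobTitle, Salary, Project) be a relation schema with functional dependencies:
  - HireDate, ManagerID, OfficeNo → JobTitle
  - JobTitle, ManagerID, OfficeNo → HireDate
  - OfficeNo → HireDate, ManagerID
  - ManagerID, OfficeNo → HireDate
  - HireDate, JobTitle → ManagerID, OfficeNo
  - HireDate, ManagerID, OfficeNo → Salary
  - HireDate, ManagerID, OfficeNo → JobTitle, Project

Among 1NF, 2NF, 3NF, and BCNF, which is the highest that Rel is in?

Candidate keys: {HireDate, JobTitle}, {OfficeNo}. Prime attributes: {HireDate, JobTitle, OfficeNo}.
Every FD has a superkey on the left, so the relation is in BCNF.

BCNF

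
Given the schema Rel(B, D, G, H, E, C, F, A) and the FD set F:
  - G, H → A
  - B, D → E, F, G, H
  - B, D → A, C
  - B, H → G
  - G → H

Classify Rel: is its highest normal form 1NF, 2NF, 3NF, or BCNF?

2NF

Candidate key: {B, D}. Prime attributes: {B, D}.
For G, H → A we have {G, H}⁺ = {A, G, H}; {G, H} is not a superkey, so BCNF fails.
G, H → A determines the non-prime attribute {A} from a non-superkey — 3NF is violated.
Checking every proper subset of each key, none determines a non-prime attribute — 2NF is satisfied.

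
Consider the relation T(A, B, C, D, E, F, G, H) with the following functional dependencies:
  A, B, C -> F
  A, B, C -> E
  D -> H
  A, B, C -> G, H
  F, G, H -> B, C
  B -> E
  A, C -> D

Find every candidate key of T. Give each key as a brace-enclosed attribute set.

{A} never appears on the right of any FD, so every key must include it.
{A, B, C} is a candidate key since {A, B, C}⁺ = {A, B, C, D, E, F, G, H} covers every attribute.
{A, C, F, G} is a candidate key since {A, C, F, G}⁺ = {A, B, C, D, E, F, G, H} covers every attribute.
{A, D, F, G} is a candidate key since {A, D, F, G}⁺ = {A, B, C, D, E, F, G, H} covers every attribute.
{A, F, G, H} is a candidate key since {A, F, G, H}⁺ = {A, B, C, D, E, F, G, H} covers every attribute.
Any other superkey properly contains one of these, so there are no further candidate keys.

{A, B, C}, {A, C, F, G}, {A, D, F, G}, {A, F, G, H}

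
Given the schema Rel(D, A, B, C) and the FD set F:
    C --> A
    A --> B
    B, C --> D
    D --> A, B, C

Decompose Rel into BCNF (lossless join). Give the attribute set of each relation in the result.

{A, B}; {A, C, D}

Candidate keys of the original relation: {C}, {D}.
Within {A, B, C, D}: {A}⁺ ∩ {A, B, C, D} = {A, B}, not the whole set, so A --> B violates BCNF; decompose into {A, B} and {A, C, D}.
{A, B}: every determinant is a superkey — BCNF.
{A, C, D}: every determinant is a superkey — BCNF.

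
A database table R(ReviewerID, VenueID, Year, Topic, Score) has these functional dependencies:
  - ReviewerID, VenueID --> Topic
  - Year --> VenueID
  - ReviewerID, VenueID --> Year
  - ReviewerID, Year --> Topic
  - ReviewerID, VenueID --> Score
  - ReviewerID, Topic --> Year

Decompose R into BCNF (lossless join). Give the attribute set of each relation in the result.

Candidate keys of the original relation: {ReviewerID, Topic}, {ReviewerID, VenueID}, {ReviewerID, Year}.
Within {ReviewerID, Score, Topic, VenueID, Year}: {Year}⁺ ∩ {ReviewerID, Score, Topic, VenueID, Year} = {VenueID, Year}, not the whole set, so Year --> VenueID violates BCNF; decompose into {VenueID, Year} and {ReviewerID, Score, Topic, Year}.
{VenueID, Year} has no BCNF violation.
{ReviewerID, Score, Topic, Year} has no BCNF violation.

{ReviewerID, Score, Topic, Year}; {VenueID, Year}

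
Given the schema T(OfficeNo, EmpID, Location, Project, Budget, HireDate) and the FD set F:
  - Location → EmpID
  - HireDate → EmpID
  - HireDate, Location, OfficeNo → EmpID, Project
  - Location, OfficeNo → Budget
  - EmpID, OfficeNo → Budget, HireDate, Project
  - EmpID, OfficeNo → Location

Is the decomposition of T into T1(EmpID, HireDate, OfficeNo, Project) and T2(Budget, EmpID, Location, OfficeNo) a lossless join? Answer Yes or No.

T1 ∩ T2 = {EmpID, OfficeNo}; its closure under F is {Budget, EmpID, HireDate, Location, OfficeNo, Project}.
Since T1 ⊆ {Budget, EmpID, HireDate, Location, OfficeNo, Project}, the intersection is a superkey of T1; the decomposition is lossless.

Yes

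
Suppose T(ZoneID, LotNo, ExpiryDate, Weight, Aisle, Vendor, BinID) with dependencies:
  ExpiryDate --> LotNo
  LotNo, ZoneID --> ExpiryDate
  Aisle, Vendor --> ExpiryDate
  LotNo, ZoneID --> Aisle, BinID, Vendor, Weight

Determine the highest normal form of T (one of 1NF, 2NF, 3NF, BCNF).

3NF

Candidate keys: {Aisle, Vendor, ZoneID}, {ExpiryDate, ZoneID}, {LotNo, ZoneID}. Prime attributes: {Aisle, ExpiryDate, LotNo, Vendor, ZoneID}.
ExpiryDate --> LotNo breaks BCNF: {ExpiryDate}⁺ = {ExpiryDate, LotNo}, so {ExpiryDate} is not a superkey.
Since {LotNo} ⊆ prime attributes and every other non-superkey FD also has a prime right side, the schema is in 3NF.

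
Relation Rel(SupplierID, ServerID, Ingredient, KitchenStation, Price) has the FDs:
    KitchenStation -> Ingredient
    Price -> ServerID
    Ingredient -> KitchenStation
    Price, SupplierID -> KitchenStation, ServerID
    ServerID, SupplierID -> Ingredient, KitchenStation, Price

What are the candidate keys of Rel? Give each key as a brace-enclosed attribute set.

Attributes never on any right-hand side: {SupplierID} — every candidate key must contain it.
Closure of {Price, SupplierID} is {Ingredient, KitchenStation, Price, ServerID, SupplierID}, the whole schema; {Price, SupplierID} is a candidate key.
Closure of {ServerID, SupplierID} is {Ingredient, KitchenStation, Price, ServerID, SupplierID}, the whole schema; {ServerID, SupplierID} is a candidate key.
No proper subset of any of these is a key, and no other minimal superkey exists.

{Price, SupplierID}, {ServerID, SupplierID}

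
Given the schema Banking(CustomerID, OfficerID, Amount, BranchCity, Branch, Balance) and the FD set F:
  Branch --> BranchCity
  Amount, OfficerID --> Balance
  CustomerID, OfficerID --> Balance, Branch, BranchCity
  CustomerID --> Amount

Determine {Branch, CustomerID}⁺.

Start with {Branch, CustomerID}.
Branch --> BranchCity applies; add {BranchCity} → now {Branch, BranchCity, CustomerID}.
CustomerID --> Amount applies; add {Amount} → now {Amount, Branch, BranchCity, CustomerID}.
No further FD applies.

{Amount, Branch, BranchCity, CustomerID}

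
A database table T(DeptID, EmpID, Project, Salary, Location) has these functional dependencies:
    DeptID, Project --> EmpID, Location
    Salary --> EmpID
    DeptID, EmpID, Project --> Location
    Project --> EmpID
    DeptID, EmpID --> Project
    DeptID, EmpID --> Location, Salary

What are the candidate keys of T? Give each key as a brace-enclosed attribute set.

{DeptID} never appears on the right of any FD, so every key must include it.
{DeptID, EmpID}⁺ = {DeptID, EmpID, Location, Project, Salary} — all of the relation — so {DeptID, EmpID} is a candidate key.
{DeptID, Project}⁺ = {DeptID, EmpID, Location, Project, Salary} — all of the relation — so {DeptID, Project} is a candidate key.
{DeptID, Salary}⁺ = {DeptID, EmpID, Location, Project, Salary} — all of the relation — so {DeptID, Salary} is a candidate key.
These are minimal and exhaustive — every other superkey contains one of them.

{DeptID, EmpID}, {DeptID, Project}, {DeptID, Salary}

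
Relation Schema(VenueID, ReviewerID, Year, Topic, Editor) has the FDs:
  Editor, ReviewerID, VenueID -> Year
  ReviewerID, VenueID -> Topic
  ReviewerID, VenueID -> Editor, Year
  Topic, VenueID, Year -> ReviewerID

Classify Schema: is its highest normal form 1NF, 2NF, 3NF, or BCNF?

Candidate keys: {ReviewerID, VenueID}, {Topic, VenueID, Year}. Prime attributes: {ReviewerID, Topic, VenueID, Year}.
Every FD has a superkey on the left, so the relation is in BCNF.

BCNF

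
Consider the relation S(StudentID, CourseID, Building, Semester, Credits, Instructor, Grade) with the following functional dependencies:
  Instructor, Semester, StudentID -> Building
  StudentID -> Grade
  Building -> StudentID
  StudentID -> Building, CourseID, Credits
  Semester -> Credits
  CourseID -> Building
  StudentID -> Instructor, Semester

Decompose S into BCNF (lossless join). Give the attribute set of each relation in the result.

Candidate keys of the original relation: {Building}, {CourseID}, {StudentID}.
In {Building, CourseID, Credits, Grade, Instructor, Semester, StudentID}, {Semester} is not a superkey ({Semester}⁺ restricted to this set is {Credits, Semester}), so split on Semester -> Credits into {Credits, Semester} and {Building, CourseID, Grade, Instructor, Semester, StudentID}.
{Credits, Semester} is in BCNF.
{Building, CourseID, Grade, Instructor, Semester, StudentID} is in BCNF.

{Building, CourseID, Grade, Instructor, Semester, StudentID}; {Credits, Semester}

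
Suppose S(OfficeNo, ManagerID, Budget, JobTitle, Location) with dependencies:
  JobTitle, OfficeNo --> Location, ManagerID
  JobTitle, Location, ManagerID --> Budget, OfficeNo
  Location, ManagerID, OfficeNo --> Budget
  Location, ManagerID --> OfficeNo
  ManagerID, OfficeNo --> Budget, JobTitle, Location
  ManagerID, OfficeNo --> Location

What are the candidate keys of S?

{JobTitle, OfficeNo}⁺ = {Budget, JobTitle, Location, ManagerID, OfficeNo} — all of the relation — so {JobTitle, OfficeNo} is a candidate key.
{Location, ManagerID}⁺ = {Budget, JobTitle, Location, ManagerID, OfficeNo} — all of the relation — so {Location, ManagerID} is a candidate key.
{ManagerID, OfficeNo}⁺ = {Budget, JobTitle, Location, ManagerID, OfficeNo} — all of the relation — so {ManagerID, OfficeNo} is a candidate key.
Any other superkey properly contains one of these, so there are no further candidate keys.

{JobTitle, OfficeNo}, {Location, ManagerID}, {ManagerID, OfficeNo}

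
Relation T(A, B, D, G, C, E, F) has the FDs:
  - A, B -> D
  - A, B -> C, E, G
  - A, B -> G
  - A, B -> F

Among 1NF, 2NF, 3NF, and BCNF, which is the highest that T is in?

BCNF

Candidate key: {A, B}. Prime attributes: {A, B}.
The left-hand side of every FD is a superkey, so BCNF is satisfied.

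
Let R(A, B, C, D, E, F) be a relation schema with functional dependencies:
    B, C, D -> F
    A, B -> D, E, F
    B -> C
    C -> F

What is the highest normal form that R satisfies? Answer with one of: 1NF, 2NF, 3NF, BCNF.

Candidate key: {A, B}. Prime attributes: {A, B}.
For B, C, D -> F we have {B, C, D}⁺ = {B, C, D, F}; {B, C, D} is not a superkey, so BCNF fails.
B, C, D -> F determines the non-prime attribute {F} from a non-superkey — 3NF is violated.
Since {B} ⊂ {A, B} and {B}⁺ ⊇ {C, F} with {C, F} non-prime, there is a partial dependency; 2NF fails.

1NF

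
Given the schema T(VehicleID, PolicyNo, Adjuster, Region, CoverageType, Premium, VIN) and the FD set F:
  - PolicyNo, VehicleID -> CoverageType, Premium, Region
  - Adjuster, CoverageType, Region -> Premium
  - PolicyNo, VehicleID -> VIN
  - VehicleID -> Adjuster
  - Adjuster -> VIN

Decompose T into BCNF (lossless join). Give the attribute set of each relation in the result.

{Adjuster, CoverageType, Premium, Region}; {Adjuster, VIN}; {Adjuster, VehicleID}; {CoverageType, PolicyNo, Region, VehicleID}

Candidate key of the original relation: {PolicyNo, VehicleID}.
{Adjuster, CoverageType, PolicyNo, Premium, Region, VIN, VehicleID}: {Adjuster, CoverageType, Region} determines {Adjuster, CoverageType, Premium, Region, VIN} here but is not a superkey — split on Adjuster, CoverageType, Region -> Premium, VIN, giving {Adjuster, CoverageType, Premium, Region, VIN} and {Adjuster, CoverageType, PolicyNo, Region, VehicleID}.
{Adjuster, CoverageType, Premium, Region, VIN}: {Adjuster} determines {Adjuster, VIN} here but is not a superkey — split on Adjuster -> VIN, giving {Adjuster, VIN} and {Adjuster, CoverageType, Premium, Region}.
{Adjuster, VIN}: every determinant is a superkey — BCNF.
{Adjuster, CoverageType, Premium, Region}: every determinant is a superkey — BCNF.
{Adjuster, CoverageType, PolicyNo, Region, VehicleID}: {VehicleID} determines {Adjuster, VehicleID} here but is not a superkey — split on VehicleID -> Adjuster, giving {Adjuster, VehicleID} and {CoverageType, PolicyNo, Region, VehicleID}.
{Adjuster, VehicleID}: every determinant is a superkey — BCNF.
{CoverageType, PolicyNo, Region, VehicleID}: every determinant is a superkey — BCNF.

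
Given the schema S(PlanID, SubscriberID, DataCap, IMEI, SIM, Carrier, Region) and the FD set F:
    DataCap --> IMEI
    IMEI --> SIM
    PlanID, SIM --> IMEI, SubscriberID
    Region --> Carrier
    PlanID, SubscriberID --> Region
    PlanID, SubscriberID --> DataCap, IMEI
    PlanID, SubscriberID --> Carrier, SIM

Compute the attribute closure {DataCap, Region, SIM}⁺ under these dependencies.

Start with {DataCap, Region, SIM}.
DataCap --> IMEI applies; add {IMEI} → now {DataCap, IMEI, Region, SIM}.
Region --> Carrier applies; add {Carrier} → now {Carrier, DataCap, IMEI, Region, SIM}.
No further FD applies.

{Carrier, DataCap, IMEI, Region, SIM}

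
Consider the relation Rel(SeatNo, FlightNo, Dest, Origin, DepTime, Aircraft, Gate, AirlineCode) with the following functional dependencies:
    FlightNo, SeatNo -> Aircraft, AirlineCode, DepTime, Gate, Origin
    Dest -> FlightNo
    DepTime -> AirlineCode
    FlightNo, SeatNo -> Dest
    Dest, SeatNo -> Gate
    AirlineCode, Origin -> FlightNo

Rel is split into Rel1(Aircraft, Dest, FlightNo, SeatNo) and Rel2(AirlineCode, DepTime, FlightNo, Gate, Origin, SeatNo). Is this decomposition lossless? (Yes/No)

Rel1 ∩ Rel2 = {FlightNo, SeatNo}; its closure under F is {Aircraft, AirlineCode, DepTime, Dest, FlightNo, Gate, Origin, SeatNo}.
Since Rel1 ⊆ {Aircraft, AirlineCode, DepTime, Dest, FlightNo, Gate, Origin, SeatNo}, the intersection is a superkey of Rel1; the decomposition is lossless.

Yes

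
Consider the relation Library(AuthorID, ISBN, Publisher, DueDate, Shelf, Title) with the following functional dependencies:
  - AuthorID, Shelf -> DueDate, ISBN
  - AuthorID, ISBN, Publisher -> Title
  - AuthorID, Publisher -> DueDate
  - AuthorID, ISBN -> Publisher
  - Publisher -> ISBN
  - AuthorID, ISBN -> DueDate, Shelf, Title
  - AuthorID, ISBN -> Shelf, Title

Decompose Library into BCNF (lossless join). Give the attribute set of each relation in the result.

{AuthorID, DueDate, Publisher, Shelf, Title}; {ISBN, Publisher}

Candidate keys of the original relation: {AuthorID, ISBN}, {AuthorID, Publisher}, {AuthorID, Shelf}.
{AuthorID, DueDate, ISBN, Publisher, Shelf, Title}: {Publisher} determines {ISBN, Publisher} here but is not a superkey — split on Publisher -> ISBN, giving {ISBN, Publisher} and {AuthorID, DueDate, Publisher, Shelf, Title}.
{ISBN, Publisher}: every determinant is a superkey — BCNF.
{AuthorID, DueDate, Publisher, Shelf, Title}: every determinant is a superkey — BCNF.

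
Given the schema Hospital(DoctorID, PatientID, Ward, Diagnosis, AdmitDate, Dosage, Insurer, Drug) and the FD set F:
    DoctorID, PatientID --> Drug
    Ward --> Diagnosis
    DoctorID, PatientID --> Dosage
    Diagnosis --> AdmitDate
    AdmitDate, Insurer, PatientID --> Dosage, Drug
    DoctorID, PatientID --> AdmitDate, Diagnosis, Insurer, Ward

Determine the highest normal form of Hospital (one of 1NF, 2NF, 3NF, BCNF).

Candidate key: {DoctorID, PatientID}. Prime attributes: {DoctorID, PatientID}.
Ward --> Diagnosis: {Ward}⁺ = {AdmitDate, Diagnosis, Ward}, which is not all of the attributes, so the left side is not a superkey — BCNF is violated.
Ward --> Diagnosis determines the non-prime attribute {Diagnosis} from a non-superkey — 3NF is violated.
No proper subset of a key has a non-prime attribute in its closure, so there is no partial dependency; 2NF holds.

2NF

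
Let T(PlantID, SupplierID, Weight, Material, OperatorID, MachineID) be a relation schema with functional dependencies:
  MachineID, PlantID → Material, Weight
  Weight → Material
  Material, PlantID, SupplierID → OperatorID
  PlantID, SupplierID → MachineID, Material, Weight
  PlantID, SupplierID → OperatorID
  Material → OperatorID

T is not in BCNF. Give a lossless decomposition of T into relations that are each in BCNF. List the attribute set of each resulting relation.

{MachineID, PlantID, SupplierID}; {MachineID, PlantID, Weight}; {Material, OperatorID}; {Material, Weight}

Candidate key of the original relation: {PlantID, SupplierID}.
{MachineID, Material, OperatorID, PlantID, SupplierID, Weight}: {MachineID, PlantID} determines {MachineID, Material, OperatorID, PlantID, Weight} here but is not a superkey — split on MachineID, PlantID → Material, OperatorID, Weight, giving {MachineID, Material, OperatorID, PlantID, Weight} and {MachineID, PlantID, SupplierID}.
{MachineID, Material, OperatorID, PlantID, Weight}: {Weight} determines {Material, OperatorID, Weight} here but is not a superkey — split on Weight → Material, OperatorID, giving {Material, OperatorID, Weight} and {MachineID, PlantID, Weight}.
{Material, OperatorID, Weight}: {Material} determines {Material, OperatorID} here but is not a superkey — split on Material → OperatorID, giving {Material, OperatorID} and {Material, Weight}.
{Material, OperatorID} is in BCNF.
{Material, Weight} is in BCNF.
{MachineID, PlantID, Weight} is in BCNF.
{MachineID, PlantID, SupplierID} is in BCNF.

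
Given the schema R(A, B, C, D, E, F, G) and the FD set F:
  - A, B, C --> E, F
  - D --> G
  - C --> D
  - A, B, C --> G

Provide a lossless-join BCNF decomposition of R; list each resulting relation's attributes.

{A, B, C, E, F}; {C, D}; {D, G}

Candidate key of the original relation: {A, B, C}.
Within {A, B, C, D, E, F, G}: {D}⁺ ∩ {A, B, C, D, E, F, G} = {D, G}, not the whole set, so D --> G violates BCNF; decompose into {D, G} and {A, B, C, D, E, F}.
{D, G} is in BCNF.
Within {A, B, C, D, E, F}: {C}⁺ ∩ {A, B, C, D, E, F} = {C, D}, not the whole set, so C --> D violates BCNF; decompose into {C, D} and {A, B, C, E, F}.
{C, D} is in BCNF.
{A, B, C, E, F} is in BCNF.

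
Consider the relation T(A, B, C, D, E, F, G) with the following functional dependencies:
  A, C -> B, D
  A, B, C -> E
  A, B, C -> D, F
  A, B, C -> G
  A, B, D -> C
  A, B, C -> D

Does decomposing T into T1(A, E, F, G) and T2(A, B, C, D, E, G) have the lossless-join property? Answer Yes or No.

No

The shared attributes are {A, E, G} and {A, E, G}⁺ = {A, E, G}.
T1 ⊄ {A, E, G} and T2 ⊄ {A, E, G}, so the split is lossy.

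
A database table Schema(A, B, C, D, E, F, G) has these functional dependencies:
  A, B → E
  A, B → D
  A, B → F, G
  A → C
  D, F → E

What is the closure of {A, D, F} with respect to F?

Start with {A, D, F}.
A → C applies; add {C} → now {A, C, D, F}.
D, F → E applies; add {E} → now {A, C, D, E, F}.
No further FD applies.

{A, C, D, E, F}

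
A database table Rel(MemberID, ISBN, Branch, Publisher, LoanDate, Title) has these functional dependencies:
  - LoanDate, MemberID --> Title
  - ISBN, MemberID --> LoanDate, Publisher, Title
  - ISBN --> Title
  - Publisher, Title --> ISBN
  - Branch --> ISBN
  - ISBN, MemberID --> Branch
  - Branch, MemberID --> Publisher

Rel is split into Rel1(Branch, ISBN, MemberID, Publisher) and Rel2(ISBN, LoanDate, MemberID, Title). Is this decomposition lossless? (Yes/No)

Yes

Rel1 ∩ Rel2 = {ISBN, MemberID}; its closure under F is {Branch, ISBN, LoanDate, MemberID, Publisher, Title}.
Since Rel1 ⊆ {Branch, ISBN, LoanDate, MemberID, Publisher, Title}, the intersection is a superkey of Rel1; the decomposition is lossless.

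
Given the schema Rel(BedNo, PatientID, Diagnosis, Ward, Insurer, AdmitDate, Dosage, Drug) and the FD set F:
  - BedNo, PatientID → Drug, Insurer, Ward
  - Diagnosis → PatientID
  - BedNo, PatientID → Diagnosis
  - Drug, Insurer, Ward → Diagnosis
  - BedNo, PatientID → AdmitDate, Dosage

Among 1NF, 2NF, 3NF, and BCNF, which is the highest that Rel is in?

Candidate keys: {BedNo, Diagnosis}, {BedNo, Drug, Insurer, Ward}, {BedNo, PatientID}. Prime attributes: {BedNo, Diagnosis, Drug, Insurer, PatientID, Ward}.
Diagnosis → PatientID: {Diagnosis}⁺ = {Diagnosis, PatientID}, which is not all of the attributes, so the left side is not a superkey — BCNF is violated.
But every attribute on its right side ({PatientID}) is prime, and the same holds for every other non-superkey FD, so 3NF still holds.

3NF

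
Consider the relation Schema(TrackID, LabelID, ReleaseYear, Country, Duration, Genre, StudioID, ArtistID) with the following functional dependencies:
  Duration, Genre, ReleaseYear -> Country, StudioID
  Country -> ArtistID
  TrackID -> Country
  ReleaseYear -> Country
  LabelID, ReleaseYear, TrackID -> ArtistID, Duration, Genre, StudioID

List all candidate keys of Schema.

No FD produces {LabelID, ReleaseYear, TrackID}, so they must be in every candidate key.
{LabelID, ReleaseYear, TrackID} is a candidate key since {LabelID, ReleaseYear, TrackID}⁺ = {ArtistID, Country, Duration, Genre, LabelID, ReleaseYear, StudioID, TrackID} covers every attribute.
No other minimal set has full closure, so this is the only candidate key.

{LabelID, ReleaseYear, TrackID}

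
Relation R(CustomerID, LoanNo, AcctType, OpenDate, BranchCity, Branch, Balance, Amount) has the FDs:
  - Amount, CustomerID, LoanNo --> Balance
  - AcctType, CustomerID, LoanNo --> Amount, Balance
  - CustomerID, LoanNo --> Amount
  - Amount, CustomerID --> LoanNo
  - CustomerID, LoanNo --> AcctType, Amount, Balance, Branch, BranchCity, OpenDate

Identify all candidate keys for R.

{CustomerID} never appears on the right of any FD, so every key must include it.
{Amount, CustomerID}⁺ = {AcctType, Amount, Balance, Branch, BranchCity, CustomerID, LoanNo, OpenDate}, which is every attribute, so {Amount, CustomerID} is a candidate key.
{CustomerID, LoanNo}⁺ = {AcctType, Amount, Balance, Branch, BranchCity, CustomerID, LoanNo, OpenDate}, which is every attribute, so {CustomerID, LoanNo} is a candidate key.
Any other superkey properly contains one of these, so there are no further candidate keys.

{Amount, CustomerID}, {CustomerID, LoanNo}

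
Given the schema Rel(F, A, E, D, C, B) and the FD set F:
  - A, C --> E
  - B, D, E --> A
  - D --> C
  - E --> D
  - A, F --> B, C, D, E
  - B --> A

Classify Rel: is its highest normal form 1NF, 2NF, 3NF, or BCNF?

2NF

Candidate keys: {A, F}, {B, F}. Prime attributes: {A, B, F}.
A, C --> E: {A, C}⁺ = {A, C, D, E}, which is not all of the attributes, so the left side is not a superkey — BCNF is violated.
A, C --> E determines the non-prime attribute {E} from a non-superkey — 3NF is violated.
No non-prime attribute depends on a proper subset of any candidate key, so 2NF holds.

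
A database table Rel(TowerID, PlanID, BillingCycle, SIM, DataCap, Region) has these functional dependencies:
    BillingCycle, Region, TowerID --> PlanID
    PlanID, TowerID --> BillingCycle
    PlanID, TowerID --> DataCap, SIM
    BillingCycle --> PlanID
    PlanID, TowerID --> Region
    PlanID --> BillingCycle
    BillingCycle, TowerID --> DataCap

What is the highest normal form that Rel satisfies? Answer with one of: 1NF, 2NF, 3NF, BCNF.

3NF

Candidate keys: {BillingCycle, TowerID}, {PlanID, TowerID}. Prime attributes: {BillingCycle, PlanID, TowerID}.
For BillingCycle --> PlanID we have {BillingCycle}⁺ = {BillingCycle, PlanID}; {BillingCycle} is not a superkey, so BCNF fails.
Its right-hand attributes {PlanID} are all prime, as are those of every other non-superkey FD — the relation is in 3NF.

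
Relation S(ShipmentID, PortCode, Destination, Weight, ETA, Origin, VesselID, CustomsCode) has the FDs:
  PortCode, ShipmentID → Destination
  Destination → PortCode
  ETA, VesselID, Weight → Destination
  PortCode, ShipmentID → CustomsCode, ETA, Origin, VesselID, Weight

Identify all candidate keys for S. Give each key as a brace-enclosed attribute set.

{Destination, ShipmentID}, {ETA, ShipmentID, VesselID, Weight}, {PortCode, ShipmentID}

Attributes never on any right-hand side: {ShipmentID} — every candidate key must contain it.
Closure of {Destination, ShipmentID} is {CustomsCode, Destination, ETA, Origin, PortCode, ShipmentID, VesselID, Weight}, the whole schema; {Destination, ShipmentID} is a candidate key.
Closure of {PortCode, ShipmentID} is {CustomsCode, Destination, ETA, Origin, PortCode, ShipmentID, VesselID, Weight}, the whole schema; {PortCode, ShipmentID} is a candidate key.
Closure of {ETA, ShipmentID, VesselID, Weight} is {CustomsCode, Destination, ETA, Origin, PortCode, ShipmentID, VesselID, Weight}, the whole schema; {ETA, ShipmentID, VesselID, Weight} is a candidate key.
Any other superkey properly contains one of these, so there are no further candidate keys.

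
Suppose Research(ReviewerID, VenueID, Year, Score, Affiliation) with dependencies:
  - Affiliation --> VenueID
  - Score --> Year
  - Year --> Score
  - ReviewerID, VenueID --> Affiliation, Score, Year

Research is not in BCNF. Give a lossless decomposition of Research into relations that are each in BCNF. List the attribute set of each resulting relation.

{Affiliation, ReviewerID, Score}; {Affiliation, VenueID}; {Score, Year}

Candidate keys of the original relation: {Affiliation, ReviewerID}, {ReviewerID, VenueID}.
{Affiliation, ReviewerID, Score, VenueID, Year}: {Affiliation} determines {Affiliation, VenueID} here but is not a superkey — split on Affiliation --> VenueID, giving {Affiliation, VenueID} and {Affiliation, ReviewerID, Score, Year}.
{Affiliation, VenueID} is in BCNF.
{Affiliation, ReviewerID, Score, Year}: {Score} determines {Score, Year} here but is not a superkey — split on Score --> Year, giving {Score, Year} and {Affiliation, ReviewerID, Score}.
{Score, Year} is in BCNF.
{Affiliation, ReviewerID, Score} is in BCNF.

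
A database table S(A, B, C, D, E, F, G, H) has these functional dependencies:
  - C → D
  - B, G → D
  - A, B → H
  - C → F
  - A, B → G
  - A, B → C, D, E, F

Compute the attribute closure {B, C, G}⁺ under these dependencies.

Start with {B, C, G}.
C → D applies; add {D} → now {B, C, D, G}.
C → F applies; add {F} → now {B, C, D, F, G}.
No further FD applies.

{B, C, D, F, G}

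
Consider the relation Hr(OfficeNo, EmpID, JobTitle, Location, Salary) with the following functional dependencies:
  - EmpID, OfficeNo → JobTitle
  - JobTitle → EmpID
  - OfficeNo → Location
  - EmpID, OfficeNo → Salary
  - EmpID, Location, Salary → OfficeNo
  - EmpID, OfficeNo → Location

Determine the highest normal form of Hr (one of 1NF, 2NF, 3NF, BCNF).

3NF

Candidate keys: {EmpID, Location, Salary}, {EmpID, OfficeNo}, {JobTitle, Location, Salary}, {JobTitle, OfficeNo}. Prime attributes: {EmpID, JobTitle, Location, OfficeNo, Salary}.
JobTitle → EmpID: {JobTitle}⁺ = {EmpID, JobTitle}, which is not all of the attributes, so the left side is not a superkey — BCNF is violated.
Since {EmpID} ⊆ prime attributes and every other non-superkey FD also has a prime right side, the schema is in 3NF.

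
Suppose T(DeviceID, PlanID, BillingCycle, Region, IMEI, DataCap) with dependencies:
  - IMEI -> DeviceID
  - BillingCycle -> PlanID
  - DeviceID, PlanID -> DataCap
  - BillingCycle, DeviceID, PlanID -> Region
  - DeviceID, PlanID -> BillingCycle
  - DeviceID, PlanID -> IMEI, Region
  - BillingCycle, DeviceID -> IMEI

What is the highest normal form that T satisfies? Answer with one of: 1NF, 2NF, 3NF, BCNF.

Candidate keys: {BillingCycle, DeviceID}, {BillingCycle, IMEI}, {DeviceID, PlanID}, {IMEI, PlanID}. Prime attributes: {BillingCycle, DeviceID, IMEI, PlanID}.
IMEI -> DeviceID breaks BCNF: {IMEI}⁺ = {DeviceID, IMEI}, so {IMEI} is not a superkey.
But every attribute on its right side ({DeviceID}) is prime, and the same holds for every other non-superkey FD, so 3NF still holds.

3NF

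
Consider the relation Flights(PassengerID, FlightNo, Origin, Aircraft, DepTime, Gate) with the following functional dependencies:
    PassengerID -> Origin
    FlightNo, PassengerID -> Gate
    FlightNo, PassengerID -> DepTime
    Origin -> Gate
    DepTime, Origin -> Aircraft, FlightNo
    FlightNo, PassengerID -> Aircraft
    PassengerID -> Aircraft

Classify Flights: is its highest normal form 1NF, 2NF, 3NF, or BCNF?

Candidate keys: {DepTime, PassengerID}, {FlightNo, PassengerID}. Prime attributes: {DepTime, FlightNo, PassengerID}.
PassengerID -> Origin breaks BCNF: {PassengerID}⁺ = {Aircraft, Gate, Origin, PassengerID}, so {PassengerID} is not a superkey.
Because {Origin} is non-prime and the left side of PassengerID -> Origin is not a superkey, the relation is not in 3NF.
Since {PassengerID} ⊂ {DepTime, PassengerID} and {PassengerID}⁺ ⊇ {Aircraft, Gate, Origin} with {Aircraft, Gate, Origin} non-prime, there is a partial dependency; 2NF fails.

1NF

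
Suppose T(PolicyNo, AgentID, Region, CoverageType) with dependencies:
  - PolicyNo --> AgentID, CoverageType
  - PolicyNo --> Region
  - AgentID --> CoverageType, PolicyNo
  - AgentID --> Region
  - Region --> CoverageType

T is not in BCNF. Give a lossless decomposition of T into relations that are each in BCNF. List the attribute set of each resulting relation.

Candidate keys of the original relation: {AgentID}, {PolicyNo}.
Within {AgentID, CoverageType, PolicyNo, Region}: {Region}⁺ ∩ {AgentID, CoverageType, PolicyNo, Region} = {CoverageType, Region}, not the whole set, so Region --> CoverageType violates BCNF; decompose into {CoverageType, Region} and {AgentID, PolicyNo, Region}.
{CoverageType, Region}: every determinant is a superkey — BCNF.
{AgentID, PolicyNo, Region}: every determinant is a superkey — BCNF.

{AgentID, PolicyNo, Region}; {CoverageType, Region}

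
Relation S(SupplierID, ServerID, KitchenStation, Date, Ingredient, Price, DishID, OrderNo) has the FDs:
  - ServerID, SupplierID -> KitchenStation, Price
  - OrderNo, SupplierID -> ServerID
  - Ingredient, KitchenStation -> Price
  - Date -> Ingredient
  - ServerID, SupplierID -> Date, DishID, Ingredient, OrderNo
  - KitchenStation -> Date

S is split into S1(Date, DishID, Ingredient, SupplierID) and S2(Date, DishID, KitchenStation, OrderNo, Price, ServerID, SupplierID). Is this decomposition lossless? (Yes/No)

Yes

The shared attributes are {Date, DishID, SupplierID} and {Date, DishID, SupplierID}⁺ = {Date, DishID, Ingredient, SupplierID}.
This includes all of S1, so the common attributes are a superkey of S1 — the join is lossless.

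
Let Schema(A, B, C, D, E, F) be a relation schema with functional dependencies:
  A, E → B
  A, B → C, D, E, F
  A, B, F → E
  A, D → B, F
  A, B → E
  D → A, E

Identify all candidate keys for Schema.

{A, B}, {A, E}, {D}

{D} is a candidate key since {D}⁺ = {A, B, C, D, E, F} covers every attribute.
{A, B} is a candidate key since {A, B}⁺ = {A, B, C, D, E, F} covers every attribute.
{A, E} is a candidate key since {A, E}⁺ = {A, B, C, D, E, F} covers every attribute.
Any other superkey properly contains one of these, so there are no further candidate keys.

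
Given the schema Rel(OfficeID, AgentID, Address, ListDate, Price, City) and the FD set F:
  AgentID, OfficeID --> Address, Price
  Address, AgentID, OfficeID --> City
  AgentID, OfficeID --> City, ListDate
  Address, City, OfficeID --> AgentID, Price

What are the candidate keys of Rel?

{OfficeID} never appears on the right of any FD, so every key must include it.
{AgentID, OfficeID}⁺ = {Address, AgentID, City, ListDate, OfficeID, Price} — all of the relation — so {AgentID, OfficeID} is a candidate key.
{Address, City, OfficeID}⁺ = {Address, AgentID, City, ListDate, OfficeID, Price} — all of the relation — so {Address, City, OfficeID} is a candidate key.
Any other superkey properly contains one of these, so there are no further candidate keys.

{Address, City, OfficeID}, {AgentID, OfficeID}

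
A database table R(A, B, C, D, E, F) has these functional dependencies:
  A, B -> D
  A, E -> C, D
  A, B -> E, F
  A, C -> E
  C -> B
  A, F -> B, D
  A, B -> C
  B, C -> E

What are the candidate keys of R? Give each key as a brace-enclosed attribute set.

{A, B}, {A, C}, {A, E}, {A, F}

Attributes never on any right-hand side: {A} — every candidate key must contain it.
{A, B}⁺ = {A, B, C, D, E, F} — all of the relation — so {A, B} is a candidate key.
{A, C}⁺ = {A, B, C, D, E, F} — all of the relation — so {A, C} is a candidate key.
{A, E}⁺ = {A, B, C, D, E, F} — all of the relation — so {A, E} is a candidate key.
{A, F}⁺ = {A, B, C, D, E, F} — all of the relation — so {A, F} is a candidate key.
Any other superkey properly contains one of these, so there are no further candidate keys.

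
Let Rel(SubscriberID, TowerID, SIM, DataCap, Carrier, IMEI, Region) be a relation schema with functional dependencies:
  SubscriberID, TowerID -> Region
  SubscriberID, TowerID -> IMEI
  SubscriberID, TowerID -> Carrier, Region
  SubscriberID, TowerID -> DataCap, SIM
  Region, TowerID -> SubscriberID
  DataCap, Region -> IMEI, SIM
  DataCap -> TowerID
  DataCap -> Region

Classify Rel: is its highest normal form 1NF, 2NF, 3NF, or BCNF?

Candidate keys: {DataCap}, {Region, TowerID}, {SubscriberID, TowerID}. Prime attributes: {DataCap, Region, SubscriberID, TowerID}.
The left-hand side of every FD is a superkey, so BCNF is satisfied.

BCNF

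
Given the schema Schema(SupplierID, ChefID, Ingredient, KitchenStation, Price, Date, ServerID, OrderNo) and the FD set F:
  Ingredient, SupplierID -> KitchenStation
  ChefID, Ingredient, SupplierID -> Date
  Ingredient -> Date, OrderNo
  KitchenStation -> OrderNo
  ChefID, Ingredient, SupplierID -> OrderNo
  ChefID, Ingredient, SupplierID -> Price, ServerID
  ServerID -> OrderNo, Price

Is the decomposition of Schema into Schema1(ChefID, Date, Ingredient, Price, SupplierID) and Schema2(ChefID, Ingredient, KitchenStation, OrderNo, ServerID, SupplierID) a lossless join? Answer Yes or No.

Schema1 ∩ Schema2 = {ChefID, Ingredient, SupplierID}; its closure under F is {ChefID, Date, Ingredient, KitchenStation, OrderNo, Price, ServerID, SupplierID}.
Schema1 is contained in that closure, so Schema1 ∩ Schema2 -> Schema1 holds and the join is lossless.

Yes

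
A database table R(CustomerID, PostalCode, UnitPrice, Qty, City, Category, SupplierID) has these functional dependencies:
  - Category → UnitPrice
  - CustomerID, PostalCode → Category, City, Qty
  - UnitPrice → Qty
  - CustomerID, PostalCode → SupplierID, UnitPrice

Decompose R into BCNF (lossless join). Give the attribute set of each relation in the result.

Candidate key of the original relation: {CustomerID, PostalCode}.
In {Category, City, CustomerID, PostalCode, Qty, SupplierID, UnitPrice}, {Category} is not a superkey ({Category}⁺ restricted to this set is {Category, Qty, UnitPrice}), so split on Category → Qty, UnitPrice into {Category, Qty, UnitPrice} and {Category, City, CustomerID, PostalCode, SupplierID}.
In {Category, Qty, UnitPrice}, {UnitPrice} is not a superkey ({UnitPrice}⁺ restricted to this set is {Qty, UnitPrice}), so split on UnitPrice → Qty into {Qty, UnitPrice} and {Category, UnitPrice}.
{Qty, UnitPrice} has no BCNF violation.
{Category, UnitPrice} has no BCNF violation.
{Category, City, CustomerID, PostalCode, SupplierID} has no BCNF violation.

{Category, City, CustomerID, PostalCode, SupplierID}; {Category, UnitPrice}; {Qty, UnitPrice}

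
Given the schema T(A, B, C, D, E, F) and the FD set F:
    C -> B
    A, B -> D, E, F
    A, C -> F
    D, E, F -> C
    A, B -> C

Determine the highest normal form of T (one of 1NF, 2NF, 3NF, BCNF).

3NF

Candidate keys: {A, B}, {A, C}, {A, D, E, F}. Prime attributes: {A, B, C, D, E, F}.
For C -> B we have {C}⁺ = {B, C}; {C} is not a superkey, so BCNF fails.
Since {B} ⊆ prime attributes and every other non-superkey FD also has a prime right side, the schema is in 3NF.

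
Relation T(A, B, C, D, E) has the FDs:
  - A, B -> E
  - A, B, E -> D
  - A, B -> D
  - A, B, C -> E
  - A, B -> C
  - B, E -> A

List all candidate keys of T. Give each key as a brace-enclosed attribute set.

{A, B}, {B, E}

Attributes never on any right-hand side: {B} — every candidate key must contain it.
{A, B}⁺ = {A, B, C, D, E}, which is every attribute, so {A, B} is a candidate key.
{B, E}⁺ = {A, B, C, D, E}, which is every attribute, so {B, E} is a candidate key.
Any other superkey properly contains one of these, so there are no further candidate keys.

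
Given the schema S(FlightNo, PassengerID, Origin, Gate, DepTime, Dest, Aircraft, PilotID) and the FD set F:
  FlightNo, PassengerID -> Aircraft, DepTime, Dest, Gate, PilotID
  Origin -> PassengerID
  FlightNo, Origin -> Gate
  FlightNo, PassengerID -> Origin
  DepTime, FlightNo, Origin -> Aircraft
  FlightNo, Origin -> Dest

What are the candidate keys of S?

{FlightNo, Origin}, {FlightNo, PassengerID}

{FlightNo} never appears on the right of any FD, so every key must include it.
{FlightNo, Origin}⁺ = {Aircraft, DepTime, Dest, FlightNo, Gate, Origin, PassengerID, PilotID} — all of the relation — so {FlightNo, Origin} is a candidate key.
{FlightNo, PassengerID}⁺ = {Aircraft, DepTime, Dest, FlightNo, Gate, Origin, PassengerID, PilotID} — all of the relation — so {FlightNo, PassengerID} is a candidate key.
Any other superkey properly contains one of these, so there are no further candidate keys.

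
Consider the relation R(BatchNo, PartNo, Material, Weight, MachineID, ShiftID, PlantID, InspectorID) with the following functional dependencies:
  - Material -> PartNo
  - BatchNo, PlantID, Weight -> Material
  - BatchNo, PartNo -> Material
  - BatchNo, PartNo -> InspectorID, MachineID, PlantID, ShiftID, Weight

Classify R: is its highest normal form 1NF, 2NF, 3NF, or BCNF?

Candidate keys: {BatchNo, Material}, {BatchNo, PartNo}, {BatchNo, PlantID, Weight}. Prime attributes: {BatchNo, Material, PartNo, PlantID, Weight}.
Material -> PartNo breaks BCNF: {Material}⁺ = {Material, PartNo}, so {Material} is not a superkey.
Since {PartNo} ⊆ prime attributes and every other non-superkey FD also has a prime right side, the schema is in 3NF.

3NF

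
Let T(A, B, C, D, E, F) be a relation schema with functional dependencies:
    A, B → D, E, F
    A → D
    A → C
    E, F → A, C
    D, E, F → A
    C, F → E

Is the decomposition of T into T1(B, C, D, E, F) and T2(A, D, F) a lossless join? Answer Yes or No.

No

Common attributes: {D, F}; their closure is {D, F}.
The closure covers neither T1 nor T2 entirely; the join is not lossless.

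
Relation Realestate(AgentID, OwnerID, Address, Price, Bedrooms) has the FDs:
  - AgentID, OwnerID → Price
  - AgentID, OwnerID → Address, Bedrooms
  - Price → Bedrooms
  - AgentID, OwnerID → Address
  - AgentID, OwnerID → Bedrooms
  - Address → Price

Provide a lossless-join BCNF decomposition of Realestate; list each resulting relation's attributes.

{Address, AgentID, OwnerID}; {Address, Price}; {Bedrooms, Price}

Candidate key of the original relation: {AgentID, OwnerID}.
Within {Address, AgentID, Bedrooms, OwnerID, Price}: {Price}⁺ ∩ {Address, AgentID, Bedrooms, OwnerID, Price} = {Bedrooms, Price}, not the whole set, so Price → Bedrooms violates BCNF; decompose into {Bedrooms, Price} and {Address, AgentID, OwnerID, Price}.
{Bedrooms, Price} is in BCNF.
Within {Address, AgentID, OwnerID, Price}: {Address}⁺ ∩ {Address, AgentID, OwnerID, Price} = {Address, Price}, not the whole set, so Address → Price violates BCNF; decompose into {Address, Price} and {Address, AgentID, OwnerID}.
{Address, Price} is in BCNF.
{Address, AgentID, OwnerID} is in BCNF.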